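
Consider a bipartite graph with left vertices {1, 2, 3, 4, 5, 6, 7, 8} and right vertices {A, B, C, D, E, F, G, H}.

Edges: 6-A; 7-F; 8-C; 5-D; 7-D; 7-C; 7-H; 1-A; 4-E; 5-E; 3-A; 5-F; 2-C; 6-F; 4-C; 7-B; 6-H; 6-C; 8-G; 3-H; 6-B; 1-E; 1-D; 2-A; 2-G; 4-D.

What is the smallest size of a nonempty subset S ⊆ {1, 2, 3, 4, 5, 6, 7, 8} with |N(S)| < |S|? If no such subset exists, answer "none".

A matching saturating every left vertex exists, for instance 1→A, 2→G, 3→H, 4→E, 5→D, 6→F, 7→B, 8→C.
By Hall's marriage theorem, this means |N(S)| ≥ |S| for every subset S, so no violating subset exists.

none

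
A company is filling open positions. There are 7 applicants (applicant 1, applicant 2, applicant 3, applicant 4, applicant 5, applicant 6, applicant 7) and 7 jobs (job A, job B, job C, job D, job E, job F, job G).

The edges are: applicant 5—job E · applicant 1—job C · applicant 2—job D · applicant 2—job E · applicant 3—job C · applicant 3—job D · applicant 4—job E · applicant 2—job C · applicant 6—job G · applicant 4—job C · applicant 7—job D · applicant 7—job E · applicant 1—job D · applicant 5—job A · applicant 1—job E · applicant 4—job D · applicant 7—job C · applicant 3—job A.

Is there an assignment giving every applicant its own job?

No

The set {applicant 1, applicant 2, applicant 3, applicant 4, applicant 5, applicant 7} has only 4 neighbours ({job A, job C, job D, job E}), so by Hall's theorem at most 5 of the 7 applicants can be matched.
Hence no matching covers every applicant.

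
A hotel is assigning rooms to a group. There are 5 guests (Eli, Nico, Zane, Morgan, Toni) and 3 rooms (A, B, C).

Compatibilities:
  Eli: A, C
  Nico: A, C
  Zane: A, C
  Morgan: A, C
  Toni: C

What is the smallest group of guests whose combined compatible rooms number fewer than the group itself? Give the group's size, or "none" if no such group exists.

3

Take S = {Eli, Nico, Zane}. Its neighbourhood is {A, C}, so |N(S)| = 2 < |S| = 3.
Every subset of size less than 3 has at least as many neighbours as members, so 3 is the minimum.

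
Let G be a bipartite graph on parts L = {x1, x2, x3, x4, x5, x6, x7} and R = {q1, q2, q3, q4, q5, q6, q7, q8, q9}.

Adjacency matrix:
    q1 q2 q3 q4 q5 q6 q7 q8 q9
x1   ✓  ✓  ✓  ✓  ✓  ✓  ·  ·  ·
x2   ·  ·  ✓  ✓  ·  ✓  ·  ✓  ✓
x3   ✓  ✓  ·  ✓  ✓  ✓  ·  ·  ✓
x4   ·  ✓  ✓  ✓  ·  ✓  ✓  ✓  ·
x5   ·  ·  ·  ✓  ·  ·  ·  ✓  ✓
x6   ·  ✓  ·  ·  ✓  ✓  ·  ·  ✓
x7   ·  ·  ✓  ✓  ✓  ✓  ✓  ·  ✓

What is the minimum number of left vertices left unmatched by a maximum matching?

0

For example, pair x1-q3, x2-q6, x3-q1, x4-q4, x5-q8, x6-q2, x7-q9.
This saturates every left vertex, so 7 is the maximum.
That matches 7 of the 7, leaving 0 unmatched; no matching can do better.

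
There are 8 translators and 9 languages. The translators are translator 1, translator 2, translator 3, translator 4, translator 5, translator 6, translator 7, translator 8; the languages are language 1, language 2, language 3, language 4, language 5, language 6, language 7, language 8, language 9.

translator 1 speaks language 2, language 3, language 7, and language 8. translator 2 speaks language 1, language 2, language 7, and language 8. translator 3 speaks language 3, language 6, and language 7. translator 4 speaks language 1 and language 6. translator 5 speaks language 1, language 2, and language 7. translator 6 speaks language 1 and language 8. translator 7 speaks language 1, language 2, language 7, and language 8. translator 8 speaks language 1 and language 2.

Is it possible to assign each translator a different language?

The set {translator 1, translator 2, translator 3, translator 4, translator 5, translator 6, translator 7, translator 8} has only 6 neighbours ({language 1, language 2, language 3, language 6, language 7, language 8}), so by Hall's theorem at most 6 of the 8 translators can be matched.
Hence no matching covers every translator.

No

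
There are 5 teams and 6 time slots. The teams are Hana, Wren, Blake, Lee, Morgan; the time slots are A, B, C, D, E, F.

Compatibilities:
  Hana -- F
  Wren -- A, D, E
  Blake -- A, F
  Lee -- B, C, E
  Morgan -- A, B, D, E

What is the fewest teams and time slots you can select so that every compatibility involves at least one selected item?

5

{Hana, Wren, Blake, Lee, Morgan} is a vertex cover of size 5: every edge has an endpoint in this set.
No smaller cover exists because Hana–F, Wren–D, Blake–A, Lee–E, Morgan–B is a matching of size 5, and a cover must include an endpoint of each of these disjoint edges (König's theorem).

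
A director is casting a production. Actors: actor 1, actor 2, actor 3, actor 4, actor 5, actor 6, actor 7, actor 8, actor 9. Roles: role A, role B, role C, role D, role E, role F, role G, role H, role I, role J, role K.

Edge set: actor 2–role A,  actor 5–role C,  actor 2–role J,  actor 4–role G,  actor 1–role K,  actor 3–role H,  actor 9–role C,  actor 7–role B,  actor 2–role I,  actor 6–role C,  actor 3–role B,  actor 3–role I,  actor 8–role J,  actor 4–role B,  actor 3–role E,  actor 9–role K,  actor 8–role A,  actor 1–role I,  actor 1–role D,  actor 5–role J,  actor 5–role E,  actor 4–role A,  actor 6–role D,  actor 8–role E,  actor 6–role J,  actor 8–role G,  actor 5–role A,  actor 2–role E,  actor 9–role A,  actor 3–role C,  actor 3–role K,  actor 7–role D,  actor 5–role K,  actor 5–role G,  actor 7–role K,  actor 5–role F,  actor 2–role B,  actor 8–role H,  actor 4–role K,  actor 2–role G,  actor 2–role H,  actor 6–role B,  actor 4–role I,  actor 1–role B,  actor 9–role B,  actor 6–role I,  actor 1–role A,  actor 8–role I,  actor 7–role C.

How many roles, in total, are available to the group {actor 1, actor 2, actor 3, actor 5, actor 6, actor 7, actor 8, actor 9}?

The union of neighbours of {actor 1, actor 2, actor 3, actor 5, actor 6, actor 7, actor 8, actor 9} is {role A, role B, role C, role D, role E, role F, role G, role H, role I, role J, role K}, which has 11 elements.
Since |N(S)| = 11 ≥ |S| = 8, Hall's condition holds for this subset.

11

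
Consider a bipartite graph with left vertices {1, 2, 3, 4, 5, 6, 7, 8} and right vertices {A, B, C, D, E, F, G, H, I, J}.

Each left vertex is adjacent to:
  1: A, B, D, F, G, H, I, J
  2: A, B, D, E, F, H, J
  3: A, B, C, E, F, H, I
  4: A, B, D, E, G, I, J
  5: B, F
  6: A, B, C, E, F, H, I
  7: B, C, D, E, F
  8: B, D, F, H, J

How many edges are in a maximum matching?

8

For example, pair 1-G, 2-H, 3-E, 4-A, 5-F, 6-I, 7-B, 8-J.
This saturates every left vertex, so 8 is the maximum.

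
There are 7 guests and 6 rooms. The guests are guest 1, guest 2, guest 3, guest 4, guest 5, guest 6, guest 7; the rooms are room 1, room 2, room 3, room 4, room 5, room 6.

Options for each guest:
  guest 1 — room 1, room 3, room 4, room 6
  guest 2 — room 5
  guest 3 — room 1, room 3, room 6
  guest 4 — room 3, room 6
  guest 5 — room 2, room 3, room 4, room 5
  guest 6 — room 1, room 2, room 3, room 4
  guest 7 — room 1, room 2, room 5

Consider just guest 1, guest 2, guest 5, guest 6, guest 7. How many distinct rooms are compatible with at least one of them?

The union of neighbours of {guest 1, guest 2, guest 5, guest 6, guest 7} is {room 1, room 2, room 3, room 4, room 5, room 6}, which has 6 elements.
Since |N(S)| = 6 ≥ |S| = 5, Hall's condition holds for this subset.

6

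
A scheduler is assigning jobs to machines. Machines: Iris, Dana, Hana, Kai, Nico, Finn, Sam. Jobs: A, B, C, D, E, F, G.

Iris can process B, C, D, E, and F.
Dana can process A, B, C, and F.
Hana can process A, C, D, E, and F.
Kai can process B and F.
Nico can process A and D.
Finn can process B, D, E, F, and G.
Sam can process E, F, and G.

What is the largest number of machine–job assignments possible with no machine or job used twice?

For example, pair Iris–B, Dana–C, Hana–A, Kai–F, Nico–D, Finn–G, Sam–E.
This saturates every machine, so 7 is the maximum.

7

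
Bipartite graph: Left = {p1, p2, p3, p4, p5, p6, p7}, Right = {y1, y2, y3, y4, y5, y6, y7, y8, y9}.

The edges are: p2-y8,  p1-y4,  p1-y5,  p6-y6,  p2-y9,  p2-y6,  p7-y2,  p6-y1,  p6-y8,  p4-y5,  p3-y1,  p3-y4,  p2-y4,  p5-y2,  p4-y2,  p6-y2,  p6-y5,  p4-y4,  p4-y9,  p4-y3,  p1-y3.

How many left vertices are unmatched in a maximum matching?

For example, pair p1→y3, p2→y8, p3→y1, p4→y4, p5→y2, p6→y6.
The set {p5, p7} has only 1 neighbour ({y2}), so by Hall's theorem at most 6 of the 7 left vertices can be matched.
That matches 6 of the 7, leaving 1 unmatched; no matching can do better.

1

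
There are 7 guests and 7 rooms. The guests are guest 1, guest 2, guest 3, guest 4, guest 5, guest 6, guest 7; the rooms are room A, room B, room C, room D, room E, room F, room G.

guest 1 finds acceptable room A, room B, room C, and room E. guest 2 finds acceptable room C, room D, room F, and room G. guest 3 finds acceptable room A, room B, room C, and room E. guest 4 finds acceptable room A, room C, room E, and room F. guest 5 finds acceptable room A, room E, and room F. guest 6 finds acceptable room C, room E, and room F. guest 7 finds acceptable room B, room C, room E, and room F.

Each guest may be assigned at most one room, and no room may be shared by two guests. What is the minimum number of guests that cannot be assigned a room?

1

One maximum matching: guest 1-room B, guest 2-room G, guest 3-room A, guest 4-room C, guest 5-room E, guest 6-room F.
The set {guest 1, guest 3, guest 4, guest 5, guest 6, guest 7} has only 5 neighbours ({room A, room B, room C, room E, room F}), so by Hall's theorem at most 6 of the 7 guests can be matched.
That matches 6 of the 7, leaving 1 unmatched; no matching can do better.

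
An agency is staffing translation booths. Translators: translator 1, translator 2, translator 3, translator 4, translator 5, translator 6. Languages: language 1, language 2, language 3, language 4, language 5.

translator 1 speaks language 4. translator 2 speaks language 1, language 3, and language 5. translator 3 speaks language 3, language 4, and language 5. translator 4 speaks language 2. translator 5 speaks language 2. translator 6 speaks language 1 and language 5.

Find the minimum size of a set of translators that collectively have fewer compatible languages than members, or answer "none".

Take S = {translator 4, translator 5}. Its neighbourhood is {language 2}, so |N(S)| = 1 < |S| = 2.
No single vertex violates Hall's condition since each has at least one neighbour, so 2 is the minimum.

2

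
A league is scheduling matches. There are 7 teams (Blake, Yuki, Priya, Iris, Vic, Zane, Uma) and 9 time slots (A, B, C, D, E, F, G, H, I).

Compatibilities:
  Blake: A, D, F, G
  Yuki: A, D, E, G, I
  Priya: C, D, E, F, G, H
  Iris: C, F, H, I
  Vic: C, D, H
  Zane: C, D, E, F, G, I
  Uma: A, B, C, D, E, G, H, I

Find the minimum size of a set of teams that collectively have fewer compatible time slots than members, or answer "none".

none

A matching saturating every team exists, for instance Blake→D, Yuki→A, Priya→H, Iris→F, Vic→C, Zane→E, Uma→G.
By Hall's marriage theorem, this means |N(S)| ≥ |S| for every subset S, so no violating subset exists.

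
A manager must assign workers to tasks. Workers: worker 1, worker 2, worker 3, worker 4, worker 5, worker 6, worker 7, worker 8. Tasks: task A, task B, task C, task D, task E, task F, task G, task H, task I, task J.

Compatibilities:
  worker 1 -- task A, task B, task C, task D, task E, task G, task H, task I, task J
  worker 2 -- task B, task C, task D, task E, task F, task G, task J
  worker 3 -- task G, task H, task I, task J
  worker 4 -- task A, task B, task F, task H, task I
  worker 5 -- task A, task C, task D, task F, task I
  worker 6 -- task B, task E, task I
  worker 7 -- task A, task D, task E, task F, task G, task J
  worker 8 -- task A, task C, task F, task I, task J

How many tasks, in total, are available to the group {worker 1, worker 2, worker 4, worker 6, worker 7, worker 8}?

10

The union of neighbours of {worker 1, worker 2, worker 4, worker 6, worker 7, worker 8} is {task A, task B, task C, task D, task E, task F, task G, task H, task I, task J}, which has 10 elements.
Since |N(S)| = 10 ≥ |S| = 6, Hall's condition holds for this subset.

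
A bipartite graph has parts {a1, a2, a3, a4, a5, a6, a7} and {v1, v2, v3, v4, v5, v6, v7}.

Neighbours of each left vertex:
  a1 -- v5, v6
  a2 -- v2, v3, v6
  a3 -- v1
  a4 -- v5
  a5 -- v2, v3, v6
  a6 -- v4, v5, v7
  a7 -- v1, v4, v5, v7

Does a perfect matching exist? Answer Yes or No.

A valid assignment of size 7: a1-v6, a2-v3, a3-v1, a4-v5, a5-v2, a6-v4, a7-v7.
All 7 left vertices are covered.

Yes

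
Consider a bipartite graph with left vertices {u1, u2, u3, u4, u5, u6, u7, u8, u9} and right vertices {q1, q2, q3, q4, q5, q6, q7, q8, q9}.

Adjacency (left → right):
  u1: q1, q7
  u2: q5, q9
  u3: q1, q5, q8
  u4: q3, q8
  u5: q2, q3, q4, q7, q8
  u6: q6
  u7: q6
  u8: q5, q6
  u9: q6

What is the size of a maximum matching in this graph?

One maximum matching: u1–q7, u2–q9, u3–q8, u4–q3, u5–q4, u6–q6, u8–q5.
The set {u6, u7, u9} has only 1 neighbour ({q6}), so by Hall's theorem at most 7 of the 9 left vertices can be matched.

7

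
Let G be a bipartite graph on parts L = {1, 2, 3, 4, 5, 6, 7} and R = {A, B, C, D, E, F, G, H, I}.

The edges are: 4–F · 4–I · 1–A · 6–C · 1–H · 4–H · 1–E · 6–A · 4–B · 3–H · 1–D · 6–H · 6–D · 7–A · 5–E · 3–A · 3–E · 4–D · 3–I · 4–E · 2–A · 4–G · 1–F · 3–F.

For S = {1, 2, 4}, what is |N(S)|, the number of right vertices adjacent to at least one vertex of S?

8

The union of neighbours of {1, 2, 4} is {A, B, D, E, F, G, H, I}, which has 8 elements.
Since |N(S)| = 8 ≥ |S| = 3, Hall's condition holds for this subset.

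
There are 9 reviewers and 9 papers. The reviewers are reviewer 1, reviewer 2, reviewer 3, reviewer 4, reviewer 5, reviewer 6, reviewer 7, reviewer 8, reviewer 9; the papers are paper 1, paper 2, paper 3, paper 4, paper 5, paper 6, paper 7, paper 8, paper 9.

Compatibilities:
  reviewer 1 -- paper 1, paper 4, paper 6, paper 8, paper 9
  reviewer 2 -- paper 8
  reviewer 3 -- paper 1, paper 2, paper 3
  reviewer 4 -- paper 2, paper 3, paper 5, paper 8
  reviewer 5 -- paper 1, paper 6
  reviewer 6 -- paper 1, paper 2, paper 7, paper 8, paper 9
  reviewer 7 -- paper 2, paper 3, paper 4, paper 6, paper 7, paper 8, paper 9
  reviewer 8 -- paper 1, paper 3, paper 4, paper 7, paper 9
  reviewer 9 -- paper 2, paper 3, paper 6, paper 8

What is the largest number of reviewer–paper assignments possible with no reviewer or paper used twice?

9

A valid assignment of size 9: reviewer 1→paper 4, reviewer 2→paper 8, reviewer 3→paper 2, reviewer 4→paper 5, reviewer 5→paper 1, reviewer 6→paper 7, reviewer 7→paper 9, reviewer 8→paper 3, reviewer 9→paper 6.
This saturates every reviewer, so 9 is the maximum.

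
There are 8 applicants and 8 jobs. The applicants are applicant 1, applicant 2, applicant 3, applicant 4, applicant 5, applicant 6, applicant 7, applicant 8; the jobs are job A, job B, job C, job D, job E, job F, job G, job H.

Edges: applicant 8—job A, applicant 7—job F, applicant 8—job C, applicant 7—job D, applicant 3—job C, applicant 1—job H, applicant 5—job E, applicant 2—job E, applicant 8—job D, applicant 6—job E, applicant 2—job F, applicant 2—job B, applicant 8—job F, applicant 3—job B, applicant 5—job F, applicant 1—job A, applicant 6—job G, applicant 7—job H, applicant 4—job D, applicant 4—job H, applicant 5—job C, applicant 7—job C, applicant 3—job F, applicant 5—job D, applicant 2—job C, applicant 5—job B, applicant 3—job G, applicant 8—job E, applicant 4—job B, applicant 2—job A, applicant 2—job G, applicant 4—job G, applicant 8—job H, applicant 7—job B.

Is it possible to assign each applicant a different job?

One maximum matching: applicant 1→job H, applicant 2→job A, applicant 3→job C, applicant 4→job G, applicant 5→job B, applicant 6→job E, applicant 7→job D, applicant 8→job F.
All 8 applicants are covered.

Yes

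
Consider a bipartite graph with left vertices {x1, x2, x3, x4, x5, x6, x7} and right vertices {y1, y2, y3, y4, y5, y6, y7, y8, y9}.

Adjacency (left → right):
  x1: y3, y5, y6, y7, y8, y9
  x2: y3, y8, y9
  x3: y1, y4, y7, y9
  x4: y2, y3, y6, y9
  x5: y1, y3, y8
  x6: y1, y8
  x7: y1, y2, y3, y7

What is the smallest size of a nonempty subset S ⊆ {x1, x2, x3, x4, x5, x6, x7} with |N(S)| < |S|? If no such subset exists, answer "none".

none

A matching saturating every left vertex exists, for instance x1→y6, x2→y9, x3→y7, x4→y2, x5→y1, x6→y8, x7→y3.
By Hall's marriage theorem, this means |N(S)| ≥ |S| for every subset S, so no violating subset exists.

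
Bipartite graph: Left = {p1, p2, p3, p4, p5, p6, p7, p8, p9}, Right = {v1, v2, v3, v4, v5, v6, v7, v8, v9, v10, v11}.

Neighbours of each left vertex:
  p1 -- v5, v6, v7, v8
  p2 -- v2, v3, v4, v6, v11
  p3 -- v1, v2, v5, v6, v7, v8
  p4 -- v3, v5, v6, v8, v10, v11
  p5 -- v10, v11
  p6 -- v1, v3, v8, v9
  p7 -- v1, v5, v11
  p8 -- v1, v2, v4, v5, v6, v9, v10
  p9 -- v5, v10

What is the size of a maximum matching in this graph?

A valid assignment of size 9: p1–v7, p2–v3, p3–v8, p4–v6, p5–v11, p6–v1, p7–v5, p8–v2, p9–v10.
This saturates every left vertex, so 9 is the maximum.

9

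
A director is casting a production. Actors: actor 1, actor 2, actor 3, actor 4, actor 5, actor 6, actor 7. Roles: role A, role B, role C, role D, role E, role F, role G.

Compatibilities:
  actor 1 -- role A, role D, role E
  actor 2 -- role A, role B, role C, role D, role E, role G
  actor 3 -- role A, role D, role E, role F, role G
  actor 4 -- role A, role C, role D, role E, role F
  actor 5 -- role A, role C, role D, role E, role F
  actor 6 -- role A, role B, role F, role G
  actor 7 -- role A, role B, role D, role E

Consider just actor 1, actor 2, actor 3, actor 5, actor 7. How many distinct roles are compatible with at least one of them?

7

The union of neighbours of {actor 1, actor 2, actor 3, actor 5, actor 7} is {role A, role B, role C, role D, role E, role F, role G}, which has 7 elements.
Since |N(S)| = 7 ≥ |S| = 5, Hall's condition holds for this subset.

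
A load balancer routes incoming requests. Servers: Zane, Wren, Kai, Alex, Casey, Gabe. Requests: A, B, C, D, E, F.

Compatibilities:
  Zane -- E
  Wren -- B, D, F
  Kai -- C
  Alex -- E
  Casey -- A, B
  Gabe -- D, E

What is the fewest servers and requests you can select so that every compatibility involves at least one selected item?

{Wren, Kai, Casey, Gabe, E} is a vertex cover of size 5: every edge has an endpoint in this set.
No smaller cover exists because Zane–E, Wren–F, Kai–C, Casey–B, Gabe–D is a matching of size 5, and a cover must include an endpoint of each of these disjoint edges (König's theorem).

5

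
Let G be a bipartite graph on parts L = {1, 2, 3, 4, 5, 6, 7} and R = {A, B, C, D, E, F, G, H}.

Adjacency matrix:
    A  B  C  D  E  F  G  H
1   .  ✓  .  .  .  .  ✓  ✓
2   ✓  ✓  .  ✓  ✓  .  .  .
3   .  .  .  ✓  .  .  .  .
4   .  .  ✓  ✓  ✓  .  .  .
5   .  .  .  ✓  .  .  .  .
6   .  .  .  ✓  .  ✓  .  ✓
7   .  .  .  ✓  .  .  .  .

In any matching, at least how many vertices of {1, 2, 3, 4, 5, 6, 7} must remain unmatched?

One maximum matching: 1-G, 2-B, 3-D, 4-E, 6-F.
The set {3, 5, 7} has only 1 neighbour ({D}), so by Hall's theorem at most 5 of the 7 left vertices can be matched.
That matches 5 of the 7, leaving 2 unmatched; no matching can do better.

2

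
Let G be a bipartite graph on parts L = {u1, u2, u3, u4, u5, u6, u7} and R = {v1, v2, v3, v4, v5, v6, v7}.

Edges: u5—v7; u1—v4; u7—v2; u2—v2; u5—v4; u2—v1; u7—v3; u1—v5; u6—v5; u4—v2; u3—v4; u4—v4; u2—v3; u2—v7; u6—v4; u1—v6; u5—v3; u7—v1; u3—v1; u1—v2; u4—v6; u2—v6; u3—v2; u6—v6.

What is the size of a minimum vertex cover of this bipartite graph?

{u1, u2, u3, u4, u5, u6, u7} is a vertex cover of size 7: every edge has an endpoint in this set.
No smaller cover exists because u1–v6, u2–v3, u3–v1, u4–v4, u5–v7, u6–v5, u7–v2 is a matching of size 7, and a cover must include an endpoint of each of these disjoint edges (König's theorem).

7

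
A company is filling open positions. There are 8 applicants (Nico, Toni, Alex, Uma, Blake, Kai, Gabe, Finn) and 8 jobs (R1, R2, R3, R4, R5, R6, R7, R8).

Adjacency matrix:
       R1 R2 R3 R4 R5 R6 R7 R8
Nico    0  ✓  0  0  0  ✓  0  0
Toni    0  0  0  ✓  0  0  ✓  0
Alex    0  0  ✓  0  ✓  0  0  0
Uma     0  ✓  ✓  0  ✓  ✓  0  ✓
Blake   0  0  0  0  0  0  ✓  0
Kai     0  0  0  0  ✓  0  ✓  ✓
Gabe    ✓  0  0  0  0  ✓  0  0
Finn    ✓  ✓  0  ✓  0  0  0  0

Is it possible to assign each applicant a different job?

For example, pair Nico→R6, Toni→R4, Alex→R5, Uma→R3, Blake→R7, Kai→R8, Gabe→R1, Finn→R2.
All 8 applicants are covered.

Yes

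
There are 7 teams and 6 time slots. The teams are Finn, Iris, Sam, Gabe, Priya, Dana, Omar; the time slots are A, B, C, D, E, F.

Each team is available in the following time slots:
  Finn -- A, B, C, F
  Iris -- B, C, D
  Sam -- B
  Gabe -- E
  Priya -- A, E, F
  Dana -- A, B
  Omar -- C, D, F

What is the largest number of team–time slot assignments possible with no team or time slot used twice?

6

One maximum matching: Finn–C, Iris–D, Sam–B, Gabe–E, Priya–F, Dana–A.
The set {Finn, Iris, Sam, Gabe, Priya, Dana, Omar} has only 6 neighbours ({A, B, C, D, E, F}), so by Hall's theorem at most 6 of the 7 teams can be matched.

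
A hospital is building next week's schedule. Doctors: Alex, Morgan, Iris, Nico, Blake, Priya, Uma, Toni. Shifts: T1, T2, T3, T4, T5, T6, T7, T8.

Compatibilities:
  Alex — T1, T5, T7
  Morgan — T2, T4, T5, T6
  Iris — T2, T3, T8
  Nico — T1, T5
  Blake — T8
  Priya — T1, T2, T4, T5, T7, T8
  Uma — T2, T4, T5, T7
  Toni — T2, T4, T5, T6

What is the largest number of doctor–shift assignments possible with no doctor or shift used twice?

One maximum matching: Alex-T7, Morgan-T6, Iris-T3, Nico-T1, Blake-T8, Priya-T4, Uma-T2, Toni-T5.
This saturates every doctor, so 8 is the maximum.

8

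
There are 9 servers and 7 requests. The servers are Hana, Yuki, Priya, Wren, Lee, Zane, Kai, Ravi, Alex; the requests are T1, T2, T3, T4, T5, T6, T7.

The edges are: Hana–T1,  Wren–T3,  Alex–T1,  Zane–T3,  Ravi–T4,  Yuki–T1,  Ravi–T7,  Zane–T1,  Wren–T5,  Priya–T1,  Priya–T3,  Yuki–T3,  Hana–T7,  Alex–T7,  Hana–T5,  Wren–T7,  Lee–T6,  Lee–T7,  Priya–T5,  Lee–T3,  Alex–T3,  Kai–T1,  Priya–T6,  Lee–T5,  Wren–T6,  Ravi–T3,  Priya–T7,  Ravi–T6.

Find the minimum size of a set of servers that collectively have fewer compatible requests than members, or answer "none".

Take S = {Yuki, Zane, Kai}. Its neighbourhood is {T1, T3}, so |N(S)| = 2 < |S| = 3.
Every subset of size less than 3 has at least as many neighbours as members, so 3 is the minimum.

3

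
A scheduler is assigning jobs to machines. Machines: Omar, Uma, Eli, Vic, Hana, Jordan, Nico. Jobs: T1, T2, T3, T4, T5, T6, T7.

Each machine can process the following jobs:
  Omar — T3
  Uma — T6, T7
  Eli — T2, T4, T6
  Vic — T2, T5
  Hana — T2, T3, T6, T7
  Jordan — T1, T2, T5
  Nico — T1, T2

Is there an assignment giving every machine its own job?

A valid assignment of size 7: Omar-T3, Uma-T6, Eli-T4, Vic-T5, Hana-T7, Jordan-T1, Nico-T2.
Every machine is matched, so this is a perfect matching.

Yes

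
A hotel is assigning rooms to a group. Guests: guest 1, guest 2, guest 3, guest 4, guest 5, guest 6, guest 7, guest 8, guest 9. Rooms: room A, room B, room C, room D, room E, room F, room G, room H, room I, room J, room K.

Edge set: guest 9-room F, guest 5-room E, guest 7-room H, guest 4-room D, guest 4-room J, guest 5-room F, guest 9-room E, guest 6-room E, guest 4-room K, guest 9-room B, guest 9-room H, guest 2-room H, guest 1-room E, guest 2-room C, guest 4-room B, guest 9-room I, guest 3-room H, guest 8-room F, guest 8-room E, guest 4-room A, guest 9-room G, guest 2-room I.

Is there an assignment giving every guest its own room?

The set {guest 1, guest 3, guest 5, guest 6, guest 7, guest 8} has only 3 neighbours ({room E, room F, room H}), so by Hall's theorem at most 6 of the 9 guests can be matched.
Hence no matching covers every guest.

No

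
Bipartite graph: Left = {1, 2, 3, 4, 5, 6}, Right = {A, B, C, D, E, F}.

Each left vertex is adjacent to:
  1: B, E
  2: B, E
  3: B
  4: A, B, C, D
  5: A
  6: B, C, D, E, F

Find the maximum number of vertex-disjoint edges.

5

One maximum matching: 1-E, 2-B, 4-C, 5-A, 6-F.
The set {1, 2, 3} has only 2 neighbours ({B, E}), so by Hall's theorem at most 5 of the 6 left vertices can be matched.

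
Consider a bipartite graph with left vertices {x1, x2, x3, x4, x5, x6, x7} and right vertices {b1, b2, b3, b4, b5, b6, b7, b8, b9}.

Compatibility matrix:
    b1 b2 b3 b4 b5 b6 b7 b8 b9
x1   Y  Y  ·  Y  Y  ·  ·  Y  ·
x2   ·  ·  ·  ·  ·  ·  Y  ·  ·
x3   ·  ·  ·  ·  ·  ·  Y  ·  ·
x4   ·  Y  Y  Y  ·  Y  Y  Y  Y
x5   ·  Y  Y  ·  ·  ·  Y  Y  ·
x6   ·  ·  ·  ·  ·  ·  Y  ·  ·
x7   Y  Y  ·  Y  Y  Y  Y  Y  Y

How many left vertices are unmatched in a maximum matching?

A valid assignment of size 5: x1–b5, x2–b7, x4–b8, x5–b3, x7–b1.
The set {x2, x3, x6} has only 1 neighbour ({b7}), so by Hall's theorem at most 5 of the 7 left vertices can be matched.
That matches 5 of the 7, leaving 2 unmatched; no matching can do better.

2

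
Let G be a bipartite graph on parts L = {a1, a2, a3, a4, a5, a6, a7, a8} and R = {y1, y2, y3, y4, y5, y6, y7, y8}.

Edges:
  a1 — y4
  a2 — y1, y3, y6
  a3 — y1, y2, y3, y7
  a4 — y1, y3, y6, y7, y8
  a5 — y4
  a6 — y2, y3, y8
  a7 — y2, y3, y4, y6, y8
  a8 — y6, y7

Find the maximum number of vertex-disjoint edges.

For example, pair a1–y4, a2–y1, a3–y2, a4–y6, a6–y8, a7–y3, a8–y7.
The set {a1, a5} has only 1 neighbour ({y4}), so by Hall's theorem at most 7 of the 8 left vertices can be matched.

7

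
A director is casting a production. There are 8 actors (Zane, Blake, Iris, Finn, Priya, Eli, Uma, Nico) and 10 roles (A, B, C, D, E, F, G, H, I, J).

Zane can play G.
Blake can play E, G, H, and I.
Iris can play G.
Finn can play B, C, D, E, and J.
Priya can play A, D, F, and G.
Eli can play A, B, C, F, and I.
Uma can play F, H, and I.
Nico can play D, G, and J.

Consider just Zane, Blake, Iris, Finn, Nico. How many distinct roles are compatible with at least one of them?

The union of neighbours of {Zane, Blake, Iris, Finn, Nico} is {B, C, D, E, G, H, I, J}, which has 8 elements.
Since |N(S)| = 8 ≥ |S| = 5, Hall's condition holds for this subset.

8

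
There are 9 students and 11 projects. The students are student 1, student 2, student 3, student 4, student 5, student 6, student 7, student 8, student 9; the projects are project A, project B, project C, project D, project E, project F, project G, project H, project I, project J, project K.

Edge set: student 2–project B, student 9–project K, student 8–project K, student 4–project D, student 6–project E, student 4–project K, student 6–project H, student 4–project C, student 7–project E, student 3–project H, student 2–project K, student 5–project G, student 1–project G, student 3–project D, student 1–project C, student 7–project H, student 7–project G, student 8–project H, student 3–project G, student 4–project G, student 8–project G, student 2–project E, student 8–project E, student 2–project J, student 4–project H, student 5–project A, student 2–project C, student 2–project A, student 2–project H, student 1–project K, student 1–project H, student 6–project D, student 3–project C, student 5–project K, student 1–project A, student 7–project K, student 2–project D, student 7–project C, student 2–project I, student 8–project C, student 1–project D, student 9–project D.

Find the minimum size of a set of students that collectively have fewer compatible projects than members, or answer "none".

Take S = {student 1, student 3, student 4, student 5, student 6, student 7, student 8, student 9}. Its neighbourhood is {project A, project C, project D, project E, project G, project H, project K}, so |N(S)| = 7 < |S| = 8.
Every subset of size less than 8 has at least as many neighbours as members, so 8 is the minimum.

8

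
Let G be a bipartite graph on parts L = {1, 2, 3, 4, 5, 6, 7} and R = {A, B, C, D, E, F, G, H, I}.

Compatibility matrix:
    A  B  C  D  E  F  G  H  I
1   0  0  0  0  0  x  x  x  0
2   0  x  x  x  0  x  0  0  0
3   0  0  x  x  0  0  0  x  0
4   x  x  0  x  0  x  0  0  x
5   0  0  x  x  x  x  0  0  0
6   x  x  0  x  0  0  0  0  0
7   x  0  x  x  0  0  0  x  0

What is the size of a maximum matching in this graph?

7

A valid assignment of size 7: 1-G, 2-F, 3-D, 4-A, 5-E, 6-B, 7-C.
This saturates every left vertex, so 7 is the maximum.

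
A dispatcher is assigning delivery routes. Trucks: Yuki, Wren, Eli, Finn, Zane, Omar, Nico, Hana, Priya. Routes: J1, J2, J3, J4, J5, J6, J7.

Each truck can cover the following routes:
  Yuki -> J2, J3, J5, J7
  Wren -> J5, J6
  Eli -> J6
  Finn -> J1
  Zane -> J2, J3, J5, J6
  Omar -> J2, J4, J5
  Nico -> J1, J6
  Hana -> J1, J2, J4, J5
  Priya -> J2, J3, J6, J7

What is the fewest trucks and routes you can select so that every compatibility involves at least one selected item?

7

The 7 edges Yuki–J7, Wren–J5, Eli–J6, Finn–J1, Zane–J3, Omar–J2, Hana–J4 form a matching, so any vertex cover needs at least 7 vertices (one per matched edge).
Conversely {J1, J2, J3, J4, J5, J6, J7} meets every edge and has exactly 7 vertices, so 7 is optimal.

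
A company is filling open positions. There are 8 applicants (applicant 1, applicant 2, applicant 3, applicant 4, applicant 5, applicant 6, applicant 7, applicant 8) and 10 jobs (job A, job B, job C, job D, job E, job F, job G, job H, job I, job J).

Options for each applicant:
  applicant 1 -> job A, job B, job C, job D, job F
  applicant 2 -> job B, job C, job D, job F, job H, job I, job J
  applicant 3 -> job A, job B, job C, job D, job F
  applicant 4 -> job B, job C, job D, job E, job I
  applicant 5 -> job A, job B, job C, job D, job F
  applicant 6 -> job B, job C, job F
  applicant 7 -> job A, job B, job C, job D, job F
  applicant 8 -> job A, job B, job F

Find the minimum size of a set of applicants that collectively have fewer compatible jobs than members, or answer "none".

6

Take S = {applicant 1, applicant 3, applicant 5, applicant 6, applicant 7, applicant 8}. Its neighbourhood is {job A, job B, job C, job D, job F}, so |N(S)| = 5 < |S| = 6.
Every subset of size less than 6 has at least as many neighbours as members, so 6 is the minimum.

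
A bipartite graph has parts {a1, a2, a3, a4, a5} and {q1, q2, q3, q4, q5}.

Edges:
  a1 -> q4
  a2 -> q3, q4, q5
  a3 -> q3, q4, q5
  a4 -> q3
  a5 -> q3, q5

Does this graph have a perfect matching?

No

The set {a1, a2, a3, a4, a5} has only 3 neighbours ({q3, q4, q5}), so by Hall's theorem at most 3 of the 5 left vertices can be matched.
Hence no matching covers every left vertex.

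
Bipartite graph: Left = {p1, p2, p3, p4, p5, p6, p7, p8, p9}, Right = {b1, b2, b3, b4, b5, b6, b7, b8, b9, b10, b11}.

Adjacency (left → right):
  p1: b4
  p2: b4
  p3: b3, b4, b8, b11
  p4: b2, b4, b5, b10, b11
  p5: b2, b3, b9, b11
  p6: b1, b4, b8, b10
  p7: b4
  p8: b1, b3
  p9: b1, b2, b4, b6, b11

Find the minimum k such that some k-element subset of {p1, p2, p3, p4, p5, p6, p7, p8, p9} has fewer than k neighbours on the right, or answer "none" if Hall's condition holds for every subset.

Take S = {p1, p2}. Its neighbourhood is {b4}, so |N(S)| = 1 < |S| = 2.
No single vertex violates Hall's condition since each has at least one neighbour, so 2 is the minimum.

2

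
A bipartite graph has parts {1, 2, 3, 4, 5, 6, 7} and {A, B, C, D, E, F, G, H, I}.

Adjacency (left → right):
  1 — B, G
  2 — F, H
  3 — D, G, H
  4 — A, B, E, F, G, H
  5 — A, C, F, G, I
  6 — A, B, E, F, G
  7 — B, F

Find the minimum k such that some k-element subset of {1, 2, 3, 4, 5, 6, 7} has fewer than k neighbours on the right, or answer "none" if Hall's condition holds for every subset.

A matching saturating every left vertex exists, for instance 1→G, 2→H, 3→D, 4→E, 5→F, 6→A, 7→B.
By Hall's marriage theorem, this means |N(S)| ≥ |S| for every subset S, so no violating subset exists.

none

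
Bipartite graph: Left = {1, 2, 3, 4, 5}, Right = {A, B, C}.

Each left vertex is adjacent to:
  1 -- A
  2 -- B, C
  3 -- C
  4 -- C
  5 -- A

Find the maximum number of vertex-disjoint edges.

3

A valid assignment of size 3: 1→A, 2→B, 3→C.
The set {1, 3, 4, 5} has only 2 neighbours ({A, C}), so by Hall's theorem at most 3 of the 5 left vertices can be matched.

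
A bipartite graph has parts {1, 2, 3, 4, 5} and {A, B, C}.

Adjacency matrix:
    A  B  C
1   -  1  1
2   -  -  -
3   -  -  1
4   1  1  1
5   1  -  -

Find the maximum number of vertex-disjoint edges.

3

For example, pair 1→B, 3→C, 4→A.
The set {1, 2, 3, 4, 5} has only 3 neighbours ({A, B, C}), so by Hall's theorem at most 3 of the 5 left vertices can be matched.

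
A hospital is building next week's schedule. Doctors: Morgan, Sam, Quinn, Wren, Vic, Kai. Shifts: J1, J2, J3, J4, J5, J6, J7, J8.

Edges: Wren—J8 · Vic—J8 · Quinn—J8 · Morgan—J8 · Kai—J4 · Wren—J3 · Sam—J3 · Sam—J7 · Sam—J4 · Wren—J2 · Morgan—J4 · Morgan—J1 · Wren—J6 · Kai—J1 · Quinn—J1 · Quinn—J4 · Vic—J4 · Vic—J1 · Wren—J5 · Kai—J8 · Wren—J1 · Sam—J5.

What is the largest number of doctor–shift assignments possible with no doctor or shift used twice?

One maximum matching: Morgan–J4, Sam–J3, Quinn–J1, Wren–J6, Vic–J8.
The set {Morgan, Quinn, Vic, Kai} has only 3 neighbours ({J1, J4, J8}), so by Hall's theorem at most 5 of the 6 doctors can be matched.

5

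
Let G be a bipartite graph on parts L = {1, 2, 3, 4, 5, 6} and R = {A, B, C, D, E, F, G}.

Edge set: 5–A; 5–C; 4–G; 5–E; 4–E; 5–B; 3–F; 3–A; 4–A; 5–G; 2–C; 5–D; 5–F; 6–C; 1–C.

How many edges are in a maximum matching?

4

A valid assignment of size 4: 1→C, 3→F, 4→E, 5→G.
The set {1, 2, 6} has only 1 neighbour ({C}), so by Hall's theorem at most 4 of the 6 left vertices can be matched.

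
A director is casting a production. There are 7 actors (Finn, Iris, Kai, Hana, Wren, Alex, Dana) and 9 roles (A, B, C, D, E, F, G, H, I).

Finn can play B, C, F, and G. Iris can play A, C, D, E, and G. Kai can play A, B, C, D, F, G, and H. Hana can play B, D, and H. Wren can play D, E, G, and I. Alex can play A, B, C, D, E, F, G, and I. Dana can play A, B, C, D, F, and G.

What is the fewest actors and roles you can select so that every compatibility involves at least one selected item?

7

The 7 edges Finn–F, Iris–E, Kai–H, Hana–B, Wren–D, Alex–A, Dana–G form a matching, so any vertex cover needs at least 7 vertices (one per matched edge).
Conversely {Finn, Iris, Kai, Hana, Wren, Alex, Dana} meets every edge and has exactly 7 vertices, so 7 is optimal.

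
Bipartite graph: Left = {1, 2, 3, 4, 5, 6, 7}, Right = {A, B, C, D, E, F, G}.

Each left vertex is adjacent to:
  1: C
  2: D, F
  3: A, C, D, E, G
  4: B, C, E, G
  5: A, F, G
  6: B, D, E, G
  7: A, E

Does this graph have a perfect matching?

Yes

For example, pair 1→C, 2→F, 3→A, 4→B, 5→G, 6→D, 7→E.
Every left vertex is matched, so this is a perfect matching.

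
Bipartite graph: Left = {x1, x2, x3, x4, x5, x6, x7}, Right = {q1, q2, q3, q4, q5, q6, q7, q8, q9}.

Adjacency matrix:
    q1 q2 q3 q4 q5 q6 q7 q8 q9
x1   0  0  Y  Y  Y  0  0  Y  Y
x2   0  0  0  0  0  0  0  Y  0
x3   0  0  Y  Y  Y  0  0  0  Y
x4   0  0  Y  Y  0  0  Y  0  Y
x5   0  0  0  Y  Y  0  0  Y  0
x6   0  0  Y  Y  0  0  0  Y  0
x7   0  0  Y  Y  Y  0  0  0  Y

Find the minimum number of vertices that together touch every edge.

6

{x4, q3, q4, q5, q8, q9} is a vertex cover of size 6: every edge has an endpoint in this set.
No smaller cover exists because x1–q3, x2–q8, x3–q9, x4–q7, x5–q5, x6–q4 is a matching of size 6, and a cover must include an endpoint of each of these disjoint edges (König's theorem).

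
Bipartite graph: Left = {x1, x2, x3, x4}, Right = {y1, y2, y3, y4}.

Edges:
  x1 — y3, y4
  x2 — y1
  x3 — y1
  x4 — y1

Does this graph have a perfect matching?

The set {x2, x3, x4} has only 1 neighbour ({y1}), so by Hall's theorem at most 2 of the 4 left vertices can be matched.
Hence no matching covers every left vertex.

No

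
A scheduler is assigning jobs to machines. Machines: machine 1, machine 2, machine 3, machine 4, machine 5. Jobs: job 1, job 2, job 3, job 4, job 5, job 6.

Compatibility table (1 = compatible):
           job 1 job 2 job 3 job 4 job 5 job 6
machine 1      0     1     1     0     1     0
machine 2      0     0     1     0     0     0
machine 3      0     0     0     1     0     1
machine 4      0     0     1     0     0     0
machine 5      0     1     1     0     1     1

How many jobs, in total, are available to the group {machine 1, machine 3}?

5

The union of neighbours of {machine 1, machine 3} is {job 2, job 3, job 4, job 5, job 6}, which has 5 elements.
Since |N(S)| = 5 ≥ |S| = 2, Hall's condition holds for this subset.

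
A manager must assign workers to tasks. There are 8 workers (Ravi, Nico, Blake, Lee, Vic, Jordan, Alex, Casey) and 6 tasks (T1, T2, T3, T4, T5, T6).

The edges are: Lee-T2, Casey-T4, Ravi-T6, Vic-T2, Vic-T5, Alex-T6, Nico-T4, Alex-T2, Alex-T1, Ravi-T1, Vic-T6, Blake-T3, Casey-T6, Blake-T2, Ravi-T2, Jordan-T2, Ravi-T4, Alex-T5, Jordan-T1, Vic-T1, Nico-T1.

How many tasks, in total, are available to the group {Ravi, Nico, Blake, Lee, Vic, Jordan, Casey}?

The union of neighbours of {Ravi, Nico, Blake, Lee, Vic, Jordan, Casey} is {T1, T2, T3, T4, T5, T6}, which has 6 elements.
Since |N(S)| = 6 < |S| = 7, Hall's condition fails for this subset.

6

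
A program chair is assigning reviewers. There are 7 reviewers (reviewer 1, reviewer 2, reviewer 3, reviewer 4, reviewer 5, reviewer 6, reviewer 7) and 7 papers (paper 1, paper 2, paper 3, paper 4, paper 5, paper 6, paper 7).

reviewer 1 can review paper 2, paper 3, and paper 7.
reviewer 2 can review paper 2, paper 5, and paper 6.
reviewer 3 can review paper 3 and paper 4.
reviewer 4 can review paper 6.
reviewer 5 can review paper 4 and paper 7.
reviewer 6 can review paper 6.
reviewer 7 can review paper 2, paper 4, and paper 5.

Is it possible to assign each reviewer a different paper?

No

The set {reviewer 4, reviewer 6} has only 1 neighbour ({paper 6}), so by Hall's theorem at most 6 of the 7 reviewers can be matched.
Hence no matching covers every reviewer.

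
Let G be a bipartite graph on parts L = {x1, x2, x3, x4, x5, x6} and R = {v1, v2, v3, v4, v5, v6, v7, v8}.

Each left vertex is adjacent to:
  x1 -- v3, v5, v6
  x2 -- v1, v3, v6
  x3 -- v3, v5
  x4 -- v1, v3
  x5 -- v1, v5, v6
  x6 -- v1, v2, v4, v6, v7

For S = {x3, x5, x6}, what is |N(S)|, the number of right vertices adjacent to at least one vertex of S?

The union of neighbours of {x3, x5, x6} is {v1, v2, v3, v4, v5, v6, v7}, which has 7 elements.
Since |N(S)| = 7 ≥ |S| = 3, Hall's condition holds for this subset.

7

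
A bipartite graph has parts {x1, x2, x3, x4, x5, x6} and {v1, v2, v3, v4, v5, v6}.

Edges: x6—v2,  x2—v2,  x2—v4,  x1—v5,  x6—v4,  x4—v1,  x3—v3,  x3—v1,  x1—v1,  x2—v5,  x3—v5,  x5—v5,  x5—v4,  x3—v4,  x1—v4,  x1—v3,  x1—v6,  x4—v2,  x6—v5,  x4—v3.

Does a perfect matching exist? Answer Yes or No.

Yes

A valid assignment of size 6: x1→v6, x2→v4, x3→v3, x4→v1, x5→v5, x6→v2.
Every left vertex is matched, so this is a perfect matching.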